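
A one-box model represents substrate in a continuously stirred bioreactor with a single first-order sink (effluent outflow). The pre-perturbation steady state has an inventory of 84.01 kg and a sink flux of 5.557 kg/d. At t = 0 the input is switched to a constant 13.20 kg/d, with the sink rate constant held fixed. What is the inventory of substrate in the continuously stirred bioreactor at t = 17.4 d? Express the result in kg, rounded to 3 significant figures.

163 kg

Residence time τ = M₀/F₀ = 15.12 d. The eventual steady state is M_∞ = M₀·(F₁/F₀) = 84.01 × 13.20/5.557 = 199.56 kg.
The anomaly ΔM(t) = M(t) − M_∞ decays as ΔM₀·e^(−t/τ) with ΔM₀ = 84.01 − 199.56 = −115.5 kg.
At t = 17.4 d, e^(−t/τ) = e^(−1.151) = 0.3163, so ΔM = −36.55 kg and M = 199.56 − 36.55 = 163.00 kg.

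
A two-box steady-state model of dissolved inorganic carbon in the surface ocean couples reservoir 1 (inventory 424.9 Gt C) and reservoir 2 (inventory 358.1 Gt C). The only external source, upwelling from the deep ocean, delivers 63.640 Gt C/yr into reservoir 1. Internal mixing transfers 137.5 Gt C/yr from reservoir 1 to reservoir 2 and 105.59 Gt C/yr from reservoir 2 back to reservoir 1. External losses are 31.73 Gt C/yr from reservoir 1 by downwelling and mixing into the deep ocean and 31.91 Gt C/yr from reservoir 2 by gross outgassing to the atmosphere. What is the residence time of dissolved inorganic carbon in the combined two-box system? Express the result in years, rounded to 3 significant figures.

12.3 yr

For the system as a whole, the A↔B exchange is internal and contributes nothing to the throughput; only the external sinks remove mass.
M_total = 424.9 + 358.1 = 783.00 Gt C.
ΣF_external_out = 31.73 + 31.91 = 63.640 Gt C/yr.
τ = M_total / ΣF_ext = 783.00 / 63.640 = 12.30 yr.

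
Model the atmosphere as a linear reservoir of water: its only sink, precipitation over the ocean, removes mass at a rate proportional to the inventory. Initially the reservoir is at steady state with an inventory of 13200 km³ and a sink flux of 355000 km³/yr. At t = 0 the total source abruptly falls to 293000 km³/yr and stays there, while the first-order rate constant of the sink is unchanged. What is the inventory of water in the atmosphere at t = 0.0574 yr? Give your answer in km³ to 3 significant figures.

11400 km³

The sink rate constant is k = F₀/M₀ = 355000/13200 = 26.89 yr⁻¹.
Solving dM/dt = F₁ − kM with M(0) = M₀ gives M(t) = F₁/k + (M₀ − F₁/k)·e^(−kt).
F₁/k = 293000/26.89 = 10895 km³; kt = 26.89 × 0.0574 = 1.544, e^(−kt) = 0.2136.
M(0.0574) = 10895 + (13200 − 10895) × 0.2136 = 10895 + 492.4 = 11387 km³.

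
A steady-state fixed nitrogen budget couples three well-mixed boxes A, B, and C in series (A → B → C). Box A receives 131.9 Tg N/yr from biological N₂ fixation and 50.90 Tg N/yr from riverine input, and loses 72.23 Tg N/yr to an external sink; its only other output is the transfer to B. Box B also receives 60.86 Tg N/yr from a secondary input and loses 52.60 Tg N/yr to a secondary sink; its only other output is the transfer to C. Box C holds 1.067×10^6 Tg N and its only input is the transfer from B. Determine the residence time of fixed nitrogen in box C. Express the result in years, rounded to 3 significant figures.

8980 yr

Box A: F(A→B) = (131.9 + 50.90) − 72.23 = 110.57 Tg N/yr.
Box B: F(B→C) = (110.57 + 60.86) − 52.60 = 118.83 Tg N/yr.
Box C throughput = its input = 118.83 Tg N/yr; τ = 1.067×10^6 / 118.83 = 8979 yr.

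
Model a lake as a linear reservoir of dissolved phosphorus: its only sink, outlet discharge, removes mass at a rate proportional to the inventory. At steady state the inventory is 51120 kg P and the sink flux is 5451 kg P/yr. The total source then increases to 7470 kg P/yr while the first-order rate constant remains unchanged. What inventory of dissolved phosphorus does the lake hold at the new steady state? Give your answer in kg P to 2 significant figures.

Rate constant k = F/M = 5451 / 51120 = 0.1066 yr⁻¹.
At the new steady state, source = k·M_new ⇒ M_new = 7470 / 0.1066 = 70050 kg P.
(Equivalently M_new = M × F_new/F_old = 51120 × 7470/5451.)

70000 kg P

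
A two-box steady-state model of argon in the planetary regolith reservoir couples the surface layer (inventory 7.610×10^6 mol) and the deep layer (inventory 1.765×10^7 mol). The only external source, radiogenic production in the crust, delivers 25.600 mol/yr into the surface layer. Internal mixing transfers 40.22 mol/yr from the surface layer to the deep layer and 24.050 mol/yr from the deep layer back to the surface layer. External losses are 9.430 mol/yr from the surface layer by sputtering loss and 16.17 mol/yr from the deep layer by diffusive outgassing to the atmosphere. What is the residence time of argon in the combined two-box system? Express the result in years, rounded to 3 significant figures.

Treat the two boxes together as one reservoir: the mixing fluxes between them are internal recycling, so τ = ΣM / Σ(external losses).
M_total = 7.610×10^6 + 1.765×10^7 = 2.5260×10^7 mol.
ΣF_external_out = 9.430 + 16.17 = 25.600 mol/yr.
τ = M_total / ΣF_ext = 2.5260×10^7 / 25.600 = 986700 yr.

987000 yr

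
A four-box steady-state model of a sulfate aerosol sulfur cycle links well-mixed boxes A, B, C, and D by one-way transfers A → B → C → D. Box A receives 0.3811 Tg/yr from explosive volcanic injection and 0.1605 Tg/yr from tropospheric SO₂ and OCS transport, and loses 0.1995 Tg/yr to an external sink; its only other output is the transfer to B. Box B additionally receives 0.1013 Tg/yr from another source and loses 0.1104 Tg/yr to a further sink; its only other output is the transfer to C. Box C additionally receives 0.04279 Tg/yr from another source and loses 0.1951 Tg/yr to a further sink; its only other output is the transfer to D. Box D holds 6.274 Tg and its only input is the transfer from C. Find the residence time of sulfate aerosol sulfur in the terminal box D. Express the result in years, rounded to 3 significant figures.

Box A: F(A→B) = (0.3811 + 0.1605) − 0.1995 = 0.34210 Tg/yr.
Box B: F(B→C) = (0.34210 + 0.1013) − 0.1104 = 0.33300 Tg/yr.
Box C: F(C→D) = (0.33300 + 0.04279) − 0.1951 = 0.18069 Tg/yr.
Box D throughput = its input = 0.18069 Tg/yr; τ = 6.274 / 0.18069 = 34.72 yr.

34.7 yr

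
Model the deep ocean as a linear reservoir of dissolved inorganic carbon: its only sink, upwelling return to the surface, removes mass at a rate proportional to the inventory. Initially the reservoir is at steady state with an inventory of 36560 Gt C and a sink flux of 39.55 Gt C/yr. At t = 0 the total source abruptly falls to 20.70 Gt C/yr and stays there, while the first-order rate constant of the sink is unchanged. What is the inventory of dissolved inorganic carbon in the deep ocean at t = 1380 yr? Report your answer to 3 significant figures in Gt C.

23100 Gt C

The sink rate constant is k = F₀/M₀ = 39.55/36560 = 0.001082 yr⁻¹.
Solving dM/dt = F₁ − kM with M(0) = M₀ gives M(t) = F₁/k + (M₀ − F₁/k)·e^(−kt).
F₁/k = 20.70/0.001082 = 19135 Gt C; kt = 0.001082 × 1380 = 1.493, e^(−kt) = 0.2247.
M(1380) = 19135 + (36560 − 19135) × 0.2247 = 19135 + 3916 = 23051 Gt C.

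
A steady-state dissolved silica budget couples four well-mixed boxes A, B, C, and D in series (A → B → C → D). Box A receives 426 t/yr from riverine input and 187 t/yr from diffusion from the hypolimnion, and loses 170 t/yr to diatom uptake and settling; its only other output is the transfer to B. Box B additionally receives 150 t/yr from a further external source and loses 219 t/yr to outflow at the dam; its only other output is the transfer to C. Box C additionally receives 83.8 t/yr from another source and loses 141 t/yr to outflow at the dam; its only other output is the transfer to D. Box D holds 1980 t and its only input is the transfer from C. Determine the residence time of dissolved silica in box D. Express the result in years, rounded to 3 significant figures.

Box A: F(A→B) = (426 + 187) − 170 = 443.00 t/yr.
Box B: F(B→C) = (443.00 + 150) − 219 = 374.00 t/yr.
Box C: F(C→D) = (374.00 + 83.8) − 141 = 316.80 t/yr.
Box D throughput = its input = 316.80 t/yr; τ = 1980 / 316.80 = 6.250 yr.

6.25 yr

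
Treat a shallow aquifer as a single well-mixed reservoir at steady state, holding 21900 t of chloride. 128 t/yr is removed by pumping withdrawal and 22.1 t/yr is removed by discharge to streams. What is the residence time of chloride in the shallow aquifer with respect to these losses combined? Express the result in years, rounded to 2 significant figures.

150 yr

Total removal = 128.0 + 22.10 = 150.10 t/yr.
τ = M / ΣF_out = 21900 / 150.10 = 145.9 yr.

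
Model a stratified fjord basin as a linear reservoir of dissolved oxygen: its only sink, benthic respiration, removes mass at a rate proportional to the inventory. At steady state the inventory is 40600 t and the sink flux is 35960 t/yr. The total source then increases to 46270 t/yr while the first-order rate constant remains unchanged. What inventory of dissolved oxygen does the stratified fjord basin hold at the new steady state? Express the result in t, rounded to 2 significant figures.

52000 t

Rate constant k = F/M = 35960 / 40600 = 0.8857 yr⁻¹.
At the new steady state, source = k·M_new ⇒ M_new = 46270 / 0.8857 = 52240 t.
(Equivalently M_new = M × F_new/F_old = 40600 × 46270/35960.)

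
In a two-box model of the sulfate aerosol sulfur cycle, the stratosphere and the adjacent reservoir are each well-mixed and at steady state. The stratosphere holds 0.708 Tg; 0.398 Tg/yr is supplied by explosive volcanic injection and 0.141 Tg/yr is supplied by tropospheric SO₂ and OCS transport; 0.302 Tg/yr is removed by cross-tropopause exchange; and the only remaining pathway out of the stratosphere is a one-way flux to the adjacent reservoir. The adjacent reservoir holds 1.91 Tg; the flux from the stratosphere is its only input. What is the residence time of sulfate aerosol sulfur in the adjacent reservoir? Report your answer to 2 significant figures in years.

Balance the stratosphere: ΣF_in = 0.398 + 0.141 = 0.53900 Tg/yr.
Flux to the adjacent reservoir = ΣF_in − (0.302) = 0.23700 Tg/yr.
At steady state the output of the adjacent reservoir equals its input, 0.23700 Tg/yr.
τ = M / F = 1.91 / 0.23700 = 8.059 yr.

8.1 yr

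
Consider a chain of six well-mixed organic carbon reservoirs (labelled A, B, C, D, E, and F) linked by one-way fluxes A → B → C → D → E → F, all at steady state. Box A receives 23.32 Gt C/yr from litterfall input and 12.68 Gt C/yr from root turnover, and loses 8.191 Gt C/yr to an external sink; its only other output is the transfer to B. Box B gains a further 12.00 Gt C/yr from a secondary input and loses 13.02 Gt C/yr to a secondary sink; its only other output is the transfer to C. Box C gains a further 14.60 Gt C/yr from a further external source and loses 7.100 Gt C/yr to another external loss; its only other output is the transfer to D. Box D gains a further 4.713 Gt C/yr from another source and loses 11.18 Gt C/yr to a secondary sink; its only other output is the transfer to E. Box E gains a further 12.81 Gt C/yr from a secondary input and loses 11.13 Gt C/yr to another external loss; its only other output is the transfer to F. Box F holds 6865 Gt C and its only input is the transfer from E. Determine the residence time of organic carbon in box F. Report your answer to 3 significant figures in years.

Box A: F(A→B) = (23.32 + 12.68) − 8.191 = 27.809 Gt C/yr.
Box B: F(B→C) = (27.809 + 12.00) − 13.02 = 26.789 Gt C/yr.
Box C: F(C→D) = (26.789 + 14.60) − 7.100 = 34.289 Gt C/yr.
Box D: F(D→E) = (34.289 + 4.713) − 11.18 = 27.822 Gt C/yr.
Box E: F(E→F) = (27.822 + 12.81) − 11.13 = 29.502 Gt C/yr.
Box F throughput = its input = 29.502 Gt C/yr; τ = 6865 / 29.502 = 232.7 yr.

233 yr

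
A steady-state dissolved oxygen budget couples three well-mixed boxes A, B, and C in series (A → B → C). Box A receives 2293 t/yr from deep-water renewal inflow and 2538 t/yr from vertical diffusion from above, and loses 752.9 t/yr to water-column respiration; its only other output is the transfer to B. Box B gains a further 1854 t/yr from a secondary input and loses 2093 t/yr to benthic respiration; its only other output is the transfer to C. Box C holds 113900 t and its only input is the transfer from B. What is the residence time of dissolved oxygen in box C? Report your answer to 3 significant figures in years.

29.7 yr

Box A: F(A→B) = (2293 + 2538) − 752.9 = 4078.1 t/yr.
Box B: F(B→C) = (4078.1 + 1854) − 2093 = 3839.1 t/yr.
Box C throughput = its input = 3839.1 t/yr; τ = 113900 / 3839.1 = 29.67 yr.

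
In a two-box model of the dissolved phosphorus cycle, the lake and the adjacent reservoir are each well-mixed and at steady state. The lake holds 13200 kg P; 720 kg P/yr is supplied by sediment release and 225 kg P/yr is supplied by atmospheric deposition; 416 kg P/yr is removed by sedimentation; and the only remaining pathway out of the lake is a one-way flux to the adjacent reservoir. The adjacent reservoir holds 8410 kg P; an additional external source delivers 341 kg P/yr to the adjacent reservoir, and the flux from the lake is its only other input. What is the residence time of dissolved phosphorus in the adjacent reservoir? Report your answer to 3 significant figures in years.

Balance the lake: ΣF_in = 720 + 225 = 945.00 kg P/yr.
Flux to the adjacent reservoir = ΣF_in − (416) = 529.00 kg P/yr.
Total input to the adjacent reservoir = 529.00 + 341 = 870.00 kg P/yr; at steady state this equals its total output.
τ = M / F = 8410 / 870.00 = 9.667 yr.

9.67 yr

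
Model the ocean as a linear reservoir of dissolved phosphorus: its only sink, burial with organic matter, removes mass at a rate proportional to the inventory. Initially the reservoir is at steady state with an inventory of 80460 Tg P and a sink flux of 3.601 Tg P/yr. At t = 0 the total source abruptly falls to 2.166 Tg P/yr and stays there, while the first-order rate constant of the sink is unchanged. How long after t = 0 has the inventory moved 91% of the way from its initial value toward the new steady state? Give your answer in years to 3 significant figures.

53800 yr

τ = M₀/F₀ = 80460/3.601 = 22340 yr.
The remaining gap fraction is e^(−t/τ); 91% covered ⇒ e^(−t/τ) = 0.0900.
t = −τ ln(0.0900) = 22340 × 2.408 = 53800 yr.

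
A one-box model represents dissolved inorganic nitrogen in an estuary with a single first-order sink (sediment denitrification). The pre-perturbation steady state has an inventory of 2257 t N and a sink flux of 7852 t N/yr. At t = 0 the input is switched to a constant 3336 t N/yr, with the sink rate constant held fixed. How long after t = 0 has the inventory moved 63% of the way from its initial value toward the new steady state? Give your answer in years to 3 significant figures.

τ = M₀/F₀ = 2257/7852 = 0.2874 yr.
The remaining gap fraction is e^(−t/τ); 63% covered ⇒ e^(−t/τ) = 0.370.
t = −τ ln(0.370) = 0.2874 × 0.9943 = 0.2858 yr.

0.286 yr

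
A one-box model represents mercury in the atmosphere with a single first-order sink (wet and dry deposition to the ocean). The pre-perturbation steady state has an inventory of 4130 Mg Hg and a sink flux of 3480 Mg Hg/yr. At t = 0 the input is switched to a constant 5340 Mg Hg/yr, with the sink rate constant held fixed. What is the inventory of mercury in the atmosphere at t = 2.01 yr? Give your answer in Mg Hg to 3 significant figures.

5930 Mg Hg

Residence time τ = M₀/F₀ = 1.187 yr. The eventual steady state is M_∞ = M₀·(F₁/F₀) = 4130 × 5340/3480 = 6337.4 Mg Hg.
The anomaly ΔM(t) = M(t) − M_∞ decays as ΔM₀·e^(−t/τ) with ΔM₀ = 4130 − 6337.4 = −2207 Mg Hg.
At t = 2.01 yr, e^(−t/τ) = e^(−1.694) = 0.1838, so ΔM = −405.8 Mg Hg and M = 6337.4 − 405.8 = 5931.6 Mg Hg.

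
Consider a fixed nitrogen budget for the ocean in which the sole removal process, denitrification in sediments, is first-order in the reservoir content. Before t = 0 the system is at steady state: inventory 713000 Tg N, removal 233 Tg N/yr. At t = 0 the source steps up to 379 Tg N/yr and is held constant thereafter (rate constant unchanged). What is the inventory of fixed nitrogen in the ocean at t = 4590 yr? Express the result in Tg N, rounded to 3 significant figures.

τ = M₀/F₀ = 713000/233 = 3060 yr; rate constant k = 1/τ.
New steady state M_∞ = F₁/k = F₁·τ = 379 × 3060 = 1.1598×10^6 Tg N.
M(t) = M_∞ + (M₀ − M_∞)·e^(−t/τ); t/τ = 4590/3060 = 1.500, so e^(−t/τ) = 0.2231.
M(t) = 1.1598×10^6 − 446800 × 0.2231 = 1.0601×10^6 Tg N.

1.06×10^6 Tg N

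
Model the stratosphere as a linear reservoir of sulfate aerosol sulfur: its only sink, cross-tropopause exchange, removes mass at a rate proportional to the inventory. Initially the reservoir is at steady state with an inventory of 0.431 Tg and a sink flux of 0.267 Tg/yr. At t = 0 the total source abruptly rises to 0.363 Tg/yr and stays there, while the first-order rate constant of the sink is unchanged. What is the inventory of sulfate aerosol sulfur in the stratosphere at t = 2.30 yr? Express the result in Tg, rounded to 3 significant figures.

Residence time τ = M₀/F₀ = 1.614 yr. The eventual steady state is M_∞ = M₀·(F₁/F₀) = 0.431 × 0.363/0.267 = 0.58597 Tg.
The anomaly ΔM(t) = M(t) − M_∞ decays as ΔM₀·e^(−t/τ) with ΔM₀ = 0.431 − 0.58597 = −0.1550 Tg.
At t = 2.30 yr, e^(−t/τ) = e^(−1.425) = 0.2406, so ΔM = −0.03728 Tg and M = 0.58597 − 0.03728 = 0.54869 Tg.

0.549 Tg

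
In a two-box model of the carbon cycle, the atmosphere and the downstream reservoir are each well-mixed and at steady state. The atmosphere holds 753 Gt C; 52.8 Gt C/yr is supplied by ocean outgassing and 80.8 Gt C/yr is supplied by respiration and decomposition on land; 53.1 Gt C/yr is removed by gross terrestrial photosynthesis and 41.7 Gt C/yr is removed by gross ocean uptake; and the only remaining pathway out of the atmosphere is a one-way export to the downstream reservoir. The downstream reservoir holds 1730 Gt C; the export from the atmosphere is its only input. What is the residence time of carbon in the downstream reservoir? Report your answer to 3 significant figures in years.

44.6 yr

Balance the atmosphere: ΣF_in = 52.8 + 80.8 = 133.60 Gt C/yr.
Export to the downstream reservoir = ΣF_in − (53.1 + 41.7) = 38.800 Gt C/yr.
At steady state the output of the downstream reservoir equals its input, 38.800 Gt C/yr.
τ = M / F = 1730 / 38.800 = 44.59 yr.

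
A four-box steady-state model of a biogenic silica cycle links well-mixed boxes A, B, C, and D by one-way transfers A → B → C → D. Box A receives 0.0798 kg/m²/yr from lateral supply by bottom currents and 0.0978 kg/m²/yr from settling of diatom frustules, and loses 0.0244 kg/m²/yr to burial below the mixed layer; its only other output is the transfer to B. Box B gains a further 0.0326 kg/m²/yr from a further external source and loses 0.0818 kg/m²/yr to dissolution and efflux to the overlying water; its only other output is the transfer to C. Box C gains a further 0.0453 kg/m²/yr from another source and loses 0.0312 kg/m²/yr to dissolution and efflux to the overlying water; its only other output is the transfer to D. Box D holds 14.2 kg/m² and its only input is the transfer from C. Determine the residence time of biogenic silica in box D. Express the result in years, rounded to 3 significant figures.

120 yr

Box A: F(A→B) = (0.0798 + 0.0978) − 0.0244 = 0.15320 kg/m²/yr.
Box B: F(B→C) = (0.15320 + 0.0326) − 0.0818 = 0.10400 kg/m²/yr.
Box C: F(C→D) = (0.10400 + 0.0453) − 0.0312 = 0.11810 kg/m²/yr.
Box D throughput = its input = 0.11810 kg/m²/yr; τ = 14.2 / 0.11810 = 120.2 yr.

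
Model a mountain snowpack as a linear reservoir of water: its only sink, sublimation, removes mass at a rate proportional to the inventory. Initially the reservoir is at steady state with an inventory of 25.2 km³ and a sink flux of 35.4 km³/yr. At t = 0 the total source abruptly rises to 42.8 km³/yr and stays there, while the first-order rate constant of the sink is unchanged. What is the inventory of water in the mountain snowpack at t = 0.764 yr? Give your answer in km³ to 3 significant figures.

28.7 km³

τ = M₀/F₀ = 25.2/35.4 = 0.7119 yr; rate constant k = 1/τ.
New steady state M_∞ = F₁/k = F₁·τ = 42.8 × 0.7119 = 30.468 km³.
M(t) = M_∞ + (M₀ − M_∞)·e^(−t/τ); t/τ = 0.764/0.7119 = 1.073, so e^(−t/τ) = 0.3419.
M(t) = 30.468 − 5.268 × 0.3419 = 28.667 km³.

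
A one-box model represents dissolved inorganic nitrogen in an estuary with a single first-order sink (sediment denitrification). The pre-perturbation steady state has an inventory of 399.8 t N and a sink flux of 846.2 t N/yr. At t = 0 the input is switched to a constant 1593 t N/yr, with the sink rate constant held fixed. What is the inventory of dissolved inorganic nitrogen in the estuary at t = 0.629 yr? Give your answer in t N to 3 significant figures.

τ = M₀/F₀ = 399.8/846.2 = 0.4725 yr; rate constant k = 1/τ.
New steady state M_∞ = F₁/k = F₁·τ = 1593 × 0.4725 = 752.64 t N.
M(t) = M_∞ + (M₀ − M_∞)·e^(−t/τ); t/τ = 0.629/0.4725 = 1.331, so e^(−t/τ) = 0.2641.
M(t) = 752.64 − 352.8 × 0.2641 = 659.44 t N.

659 t N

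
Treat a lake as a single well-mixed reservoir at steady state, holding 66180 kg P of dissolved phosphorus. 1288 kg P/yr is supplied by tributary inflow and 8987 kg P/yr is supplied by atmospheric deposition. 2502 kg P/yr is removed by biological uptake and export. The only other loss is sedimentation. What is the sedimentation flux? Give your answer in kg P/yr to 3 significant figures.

7770 kg P/yr

At steady state ΣF_in = ΣF_out.
ΣF_in = 1288 + 8987 = 10275 kg P/yr.
Sedimentation flux = ΣF_in − (2502) = 10275 − 2502 = 7773 kg P/yr.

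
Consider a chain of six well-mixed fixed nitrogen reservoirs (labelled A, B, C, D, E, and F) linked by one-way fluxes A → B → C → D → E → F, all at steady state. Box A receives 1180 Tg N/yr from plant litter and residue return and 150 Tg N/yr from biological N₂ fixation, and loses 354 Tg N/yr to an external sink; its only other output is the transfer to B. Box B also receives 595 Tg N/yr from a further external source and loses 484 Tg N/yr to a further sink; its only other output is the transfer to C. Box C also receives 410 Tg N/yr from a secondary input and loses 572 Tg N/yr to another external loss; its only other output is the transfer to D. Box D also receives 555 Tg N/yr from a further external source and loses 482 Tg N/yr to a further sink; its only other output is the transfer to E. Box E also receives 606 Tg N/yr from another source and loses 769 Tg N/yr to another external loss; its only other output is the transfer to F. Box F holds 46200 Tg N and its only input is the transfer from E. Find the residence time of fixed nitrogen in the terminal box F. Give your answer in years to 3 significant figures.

Box A: F(A→B) = (1180 + 150) − 354 = 976.00 Tg N/yr.
Box B: F(B→C) = (976.00 + 595) − 484 = 1087.0 Tg N/yr.
Box C: F(C→D) = (1087.0 + 410) − 572 = 925.00 Tg N/yr.
Box D: F(D→E) = (925.00 + 555) − 482 = 998.00 Tg N/yr.
Box E: F(E→F) = (998.00 + 606) − 769 = 835.00 Tg N/yr.
Box F throughput = its input = 835.00 Tg N/yr; τ = 46200 / 835.00 = 55.33 yr.

55.3 yr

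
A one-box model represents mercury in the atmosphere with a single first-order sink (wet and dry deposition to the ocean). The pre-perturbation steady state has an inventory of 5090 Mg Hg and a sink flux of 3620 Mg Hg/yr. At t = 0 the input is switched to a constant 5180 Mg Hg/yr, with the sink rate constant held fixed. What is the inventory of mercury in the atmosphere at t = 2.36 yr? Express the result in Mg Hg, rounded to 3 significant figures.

τ = M₀/F₀ = 5090/3620 = 1.406 yr; rate constant k = 1/τ.
New steady state M_∞ = F₁/k = F₁·τ = 5180 × 1.406 = 7283.5 Mg Hg.
M(t) = M_∞ + (M₀ − M_∞)·e^(−t/τ); t/τ = 2.36/1.406 = 1.678, so e^(−t/τ) = 0.1867.
M(t) = 7283.5 − 2193 × 0.1867 = 6874.0 Mg Hg.

6870 Mg Hg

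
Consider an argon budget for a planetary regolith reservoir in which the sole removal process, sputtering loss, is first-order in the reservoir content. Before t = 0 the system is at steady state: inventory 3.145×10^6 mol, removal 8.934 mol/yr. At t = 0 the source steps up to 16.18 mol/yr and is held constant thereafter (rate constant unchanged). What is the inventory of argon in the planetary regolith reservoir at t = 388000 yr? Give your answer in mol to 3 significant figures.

Residence time τ = M₀/F₀ = 352000 yr. The eventual steady state is M_∞ = M₀·(F₁/F₀) = 3.145×10^6 × 16.18/8.934 = 5.6958×10^6 mol.
The anomaly ΔM(t) = M(t) − M_∞ decays as ΔM₀·e^(−t/τ) with ΔM₀ = 3.145×10^6 − 5.6958×10^6 = −2.551×10^6 mol.
At t = 388000 yr, e^(−t/τ) = e^(−1.102) = 0.3321, so ΔM = −847200 mol and M = 5.6958×10^6 − 847200 = 4.8486×10^6 mol.

4.85×10^6 mol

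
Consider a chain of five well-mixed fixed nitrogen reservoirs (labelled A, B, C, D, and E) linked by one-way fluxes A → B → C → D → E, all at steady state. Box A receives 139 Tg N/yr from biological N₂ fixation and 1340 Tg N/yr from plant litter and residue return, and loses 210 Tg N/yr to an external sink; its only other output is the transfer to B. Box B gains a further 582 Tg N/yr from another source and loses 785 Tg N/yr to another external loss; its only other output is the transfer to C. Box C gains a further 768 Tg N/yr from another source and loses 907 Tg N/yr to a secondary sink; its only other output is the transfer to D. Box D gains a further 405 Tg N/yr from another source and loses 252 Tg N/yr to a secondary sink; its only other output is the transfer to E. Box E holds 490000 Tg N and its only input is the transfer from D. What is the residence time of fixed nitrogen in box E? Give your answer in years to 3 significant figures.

454 yr

Box A: F(A→B) = (139 + 1340) − 210 = 1269.0 Tg N/yr.
Box B: F(B→C) = (1269.0 + 582) − 785 = 1066.0 Tg N/yr.
Box C: F(C→D) = (1066.0 + 768) − 907 = 927.00 Tg N/yr.
Box D: F(D→E) = (927.00 + 405) − 252 = 1080.0 Tg N/yr.
Box E throughput = its input = 1080.0 Tg N/yr; τ = 490000 / 1080.0 = 453.7 yr.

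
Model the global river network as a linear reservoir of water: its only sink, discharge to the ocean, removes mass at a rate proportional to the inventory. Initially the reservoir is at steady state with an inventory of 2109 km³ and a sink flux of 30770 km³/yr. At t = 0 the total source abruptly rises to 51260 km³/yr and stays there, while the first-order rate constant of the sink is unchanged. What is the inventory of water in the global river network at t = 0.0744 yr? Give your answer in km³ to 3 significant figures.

3040 km³

The sink rate constant is k = F₀/M₀ = 30770/2109 = 14.59 yr⁻¹.
Solving dM/dt = F₁ − kM with M(0) = M₀ gives M(t) = F₁/k + (M₀ − F₁/k)·e^(−kt).
F₁/k = 51260/14.59 = 3513.4 km³; kt = 14.59 × 0.0744 = 1.085, e^(−kt) = 0.3377.
M(0.0744) = 3513.4 + (2109 − 3513.4) × 0.3377 = 3513.4 − 474.3 = 3039.1 km³.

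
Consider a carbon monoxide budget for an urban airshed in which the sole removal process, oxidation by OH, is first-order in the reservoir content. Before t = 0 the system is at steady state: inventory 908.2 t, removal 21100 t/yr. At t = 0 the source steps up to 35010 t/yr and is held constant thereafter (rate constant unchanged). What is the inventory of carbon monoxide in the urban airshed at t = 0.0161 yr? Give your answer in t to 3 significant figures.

The sink rate constant is k = F₀/M₀ = 21100/908.2 = 23.23 yr⁻¹.
Solving dM/dt = F₁ − kM with M(0) = M₀ gives M(t) = F₁/k + (M₀ − F₁/k)·e^(−kt).
F₁/k = 35010/23.23 = 1506.9 t; kt = 23.23 × 0.0161 = 0.3740, e^(−kt) = 0.6879.
M(0.0161) = 1506.9 + (908.2 − 1506.9) × 0.6879 = 1506.9 − 411.9 = 1095.0 t.

1100 t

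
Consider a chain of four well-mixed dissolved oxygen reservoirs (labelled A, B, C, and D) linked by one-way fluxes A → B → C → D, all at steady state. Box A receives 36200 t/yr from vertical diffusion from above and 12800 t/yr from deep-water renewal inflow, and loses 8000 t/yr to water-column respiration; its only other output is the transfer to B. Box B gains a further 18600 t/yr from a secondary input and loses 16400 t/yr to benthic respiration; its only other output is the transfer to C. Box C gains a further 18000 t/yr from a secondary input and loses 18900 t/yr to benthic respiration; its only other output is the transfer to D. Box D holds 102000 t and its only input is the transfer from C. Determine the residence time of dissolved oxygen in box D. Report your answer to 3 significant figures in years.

2.41 yr

Box A: F(A→B) = (36200 + 12800) − 8000 = 41000 t/yr.
Box B: F(B→C) = (41000 + 18600) − 16400 = 43200 t/yr.
Box C: F(C→D) = (43200 + 18000) − 18900 = 42300 t/yr.
Box D throughput = its input = 42300 t/yr; τ = 102000 / 42300 = 2.411 yr.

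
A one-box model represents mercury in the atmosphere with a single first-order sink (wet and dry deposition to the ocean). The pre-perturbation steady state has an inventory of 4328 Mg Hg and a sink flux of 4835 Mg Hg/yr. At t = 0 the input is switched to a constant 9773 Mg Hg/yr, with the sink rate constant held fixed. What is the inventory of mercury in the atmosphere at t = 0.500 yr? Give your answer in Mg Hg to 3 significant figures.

Residence time τ = M₀/F₀ = 0.8951 yr. The eventual steady state is M_∞ = M₀·(F₁/F₀) = 4328 × 9773/4835 = 8748.2 Mg Hg.
The anomaly ΔM(t) = M(t) − M_∞ decays as ΔM₀·e^(−t/τ) with ΔM₀ = 4328 − 8748.2 = −4420 Mg Hg.
At t = 0.500 yr, e^(−t/τ) = e^(−0.5586) = 0.5720, so ΔM = −2528 Mg Hg and M = 8748.2 − 2528 = 6219.7 Mg Hg.

6220 Mg Hg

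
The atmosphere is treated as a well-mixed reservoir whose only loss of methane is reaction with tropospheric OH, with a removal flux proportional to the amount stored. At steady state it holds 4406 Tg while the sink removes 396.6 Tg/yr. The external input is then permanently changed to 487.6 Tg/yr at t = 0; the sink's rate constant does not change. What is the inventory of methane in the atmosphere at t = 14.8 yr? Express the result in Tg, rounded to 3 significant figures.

Residence time τ = M₀/F₀ = 11.11 yr. The eventual steady state is M_∞ = M₀·(F₁/F₀) = 4406 × 487.6/396.6 = 5417.0 Tg.
The anomaly ΔM(t) = M(t) − M_∞ decays as ΔM₀·e^(−t/τ) with ΔM₀ = 4406 − 5417.0 = −1011 Tg.
At t = 14.8 yr, e^(−t/τ) = e^(−1.332) = 0.2639, so ΔM = −266.8 Tg and M = 5417.0 − 266.8 = 5150.2 Tg.

5150 Tg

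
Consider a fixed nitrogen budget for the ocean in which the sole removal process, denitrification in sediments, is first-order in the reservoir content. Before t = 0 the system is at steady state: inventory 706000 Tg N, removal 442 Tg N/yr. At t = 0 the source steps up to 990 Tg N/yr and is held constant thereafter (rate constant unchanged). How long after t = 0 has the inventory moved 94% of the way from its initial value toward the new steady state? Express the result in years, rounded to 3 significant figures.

4490 yr

τ = M₀/F₀ = 706000/442 = 1597 yr.
The remaining gap fraction is e^(−t/τ); 94% covered ⇒ e^(−t/τ) = 0.0600.
t = −τ ln(0.0600) = 1597 × 2.813 = 4494 yr.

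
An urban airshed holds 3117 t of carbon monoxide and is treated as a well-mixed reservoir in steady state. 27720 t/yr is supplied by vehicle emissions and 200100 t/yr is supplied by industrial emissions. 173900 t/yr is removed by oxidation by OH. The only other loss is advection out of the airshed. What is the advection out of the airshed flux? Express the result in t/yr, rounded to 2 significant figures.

At steady state ΣF_in = ΣF_out.
ΣF_in = 27720 + 200100 = 227820 t/yr.
Advection out of the airshed flux = ΣF_in − (173900) = 227820 − 173900 = 53920 t/yr.

54000 t/yr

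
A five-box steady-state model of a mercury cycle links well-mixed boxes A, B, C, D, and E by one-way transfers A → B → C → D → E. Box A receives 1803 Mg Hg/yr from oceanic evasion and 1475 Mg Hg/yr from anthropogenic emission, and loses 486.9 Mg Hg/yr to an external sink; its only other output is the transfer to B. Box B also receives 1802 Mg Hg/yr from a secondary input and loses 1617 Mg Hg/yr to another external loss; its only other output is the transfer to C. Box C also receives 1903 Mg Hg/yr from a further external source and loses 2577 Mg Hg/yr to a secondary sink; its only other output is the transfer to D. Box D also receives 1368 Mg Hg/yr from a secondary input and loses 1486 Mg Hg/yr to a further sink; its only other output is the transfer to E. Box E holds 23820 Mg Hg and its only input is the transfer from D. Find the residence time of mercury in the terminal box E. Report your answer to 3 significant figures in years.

Box A: F(A→B) = (1803 + 1475) − 486.9 = 2791.1 Mg Hg/yr.
Box B: F(B→C) = (2791.1 + 1802) − 1617 = 2976.1 Mg Hg/yr.
Box C: F(C→D) = (2976.1 + 1903) − 2577 = 2302.1 Mg Hg/yr.
Box D: F(D→E) = (2302.1 + 1368) − 1486 = 2184.1 Mg Hg/yr.
Box E throughput = its input = 2184.1 Mg Hg/yr; τ = 23820 / 2184.1 = 10.91 yr.

10.9 yr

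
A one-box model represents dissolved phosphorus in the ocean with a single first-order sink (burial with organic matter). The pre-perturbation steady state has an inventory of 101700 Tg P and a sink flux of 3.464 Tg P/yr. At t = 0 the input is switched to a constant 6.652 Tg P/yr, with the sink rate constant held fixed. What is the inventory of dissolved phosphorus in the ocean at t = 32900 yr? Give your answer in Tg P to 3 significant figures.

165000 Tg P

The sink rate constant is k = F₀/M₀ = 3.464/101700 = 3.406×10^-5 yr⁻¹.
Solving dM/dt = F₁ − kM with M(0) = M₀ gives M(t) = F₁/k + (M₀ − F₁/k)·e^(−kt).
F₁/k = 6.652/3.406×10^-5 = 195300 Tg P; kt = 3.406×10^-5 × 32900 = 1.121, e^(−kt) = 0.3261.
M(32900) = 195300 + (101700 − 195300) × 0.3261 = 195300 − 30520 = 164780 Tg P.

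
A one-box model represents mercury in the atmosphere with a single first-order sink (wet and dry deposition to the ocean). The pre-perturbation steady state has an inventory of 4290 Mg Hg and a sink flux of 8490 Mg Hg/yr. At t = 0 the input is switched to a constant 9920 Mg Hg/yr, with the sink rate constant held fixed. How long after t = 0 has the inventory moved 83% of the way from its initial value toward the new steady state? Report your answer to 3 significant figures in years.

0.895 yr

τ = M₀/F₀ = 4290/8490 = 0.5053 yr.
The remaining gap fraction is e^(−t/τ); 83% covered ⇒ e^(−t/τ) = 0.170.
t = −τ ln(0.170) = 0.5053 × 1.772 = 0.8954 yr.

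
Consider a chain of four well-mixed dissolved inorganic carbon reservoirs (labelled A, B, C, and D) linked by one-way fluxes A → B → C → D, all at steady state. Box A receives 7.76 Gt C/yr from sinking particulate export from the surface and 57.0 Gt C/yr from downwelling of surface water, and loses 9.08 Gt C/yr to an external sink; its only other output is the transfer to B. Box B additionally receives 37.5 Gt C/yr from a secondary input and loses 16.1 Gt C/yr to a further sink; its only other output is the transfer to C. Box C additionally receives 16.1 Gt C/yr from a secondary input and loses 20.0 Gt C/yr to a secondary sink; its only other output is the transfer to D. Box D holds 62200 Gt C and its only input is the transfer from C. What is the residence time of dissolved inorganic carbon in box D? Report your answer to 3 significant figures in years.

Box A: F(A→B) = (7.76 + 57.0) − 9.08 = 55.680 Gt C/yr.
Box B: F(B→C) = (55.680 + 37.5) − 16.1 = 77.080 Gt C/yr.
Box C: F(C→D) = (77.080 + 16.1) − 20.0 = 73.180 Gt C/yr.
Box D throughput = its input = 73.180 Gt C/yr; τ = 62200 / 73.180 = 850.0 yr.

850 yr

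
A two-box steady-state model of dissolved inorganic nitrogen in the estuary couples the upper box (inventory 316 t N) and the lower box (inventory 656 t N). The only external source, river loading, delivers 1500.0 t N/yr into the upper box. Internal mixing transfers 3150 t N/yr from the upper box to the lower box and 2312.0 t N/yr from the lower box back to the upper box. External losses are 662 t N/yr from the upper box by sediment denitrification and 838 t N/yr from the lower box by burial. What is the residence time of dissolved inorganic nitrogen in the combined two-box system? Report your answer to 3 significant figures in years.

Residence time in the combined system uses the total inventory and the total *external* removal — internal exchanges between the two boxes cancel.
M_total = 316 + 656 = 972.00 t N.
ΣF_external_out = 662 + 838 = 1500.0 t N/yr.
τ = M_total / ΣF_ext = 972.00 / 1500.0 = 0.6480 yr.

0.648 yr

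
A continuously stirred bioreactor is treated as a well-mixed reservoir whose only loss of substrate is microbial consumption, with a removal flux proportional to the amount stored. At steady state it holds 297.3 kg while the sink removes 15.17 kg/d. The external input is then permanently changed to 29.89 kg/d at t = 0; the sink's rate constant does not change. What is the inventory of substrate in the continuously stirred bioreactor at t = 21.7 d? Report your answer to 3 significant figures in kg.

490 kg

τ = M₀/F₀ = 297.3/15.17 = 19.60 d; rate constant k = 1/τ.
New steady state M_∞ = F₁/k = F₁·τ = 29.89 × 19.60 = 585.78 kg.
M(t) = M_∞ + (M₀ − M_∞)·e^(−t/τ); t/τ = 21.7/19.60 = 1.107, so e^(−t/τ) = 0.3305.
M(t) = 585.78 − 288.5 × 0.3305 = 490.45 kg.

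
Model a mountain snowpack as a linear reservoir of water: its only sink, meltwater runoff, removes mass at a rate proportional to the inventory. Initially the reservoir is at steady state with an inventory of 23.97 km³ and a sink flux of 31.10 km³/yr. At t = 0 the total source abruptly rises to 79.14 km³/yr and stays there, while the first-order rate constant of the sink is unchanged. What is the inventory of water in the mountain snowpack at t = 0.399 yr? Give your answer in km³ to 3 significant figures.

Residence time τ = M₀/F₀ = 0.7707 yr. The eventual steady state is M_∞ = M₀·(F₁/F₀) = 23.97 × 79.14/31.10 = 60.996 km³.
The anomaly ΔM(t) = M(t) − M_∞ decays as ΔM₀·e^(−t/τ) with ΔM₀ = 23.97 − 60.996 = −37.03 km³.
At t = 0.399 yr, e^(−t/τ) = e^(−0.5177) = 0.5959, so ΔM = −22.06 km³ and M = 60.996 − 22.06 = 38.932 km³.

38.9 km³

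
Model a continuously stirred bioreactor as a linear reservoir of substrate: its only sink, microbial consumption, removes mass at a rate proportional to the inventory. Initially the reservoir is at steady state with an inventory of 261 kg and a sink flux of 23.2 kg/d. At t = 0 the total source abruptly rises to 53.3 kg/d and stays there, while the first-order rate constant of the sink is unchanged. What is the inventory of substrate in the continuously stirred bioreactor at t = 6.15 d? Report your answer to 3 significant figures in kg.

Residence time τ = M₀/F₀ = 11.25 d. The eventual steady state is M_∞ = M₀·(F₁/F₀) = 261 × 53.3/23.2 = 599.62 kg.
The anomaly ΔM(t) = M(t) − M_∞ decays as ΔM₀·e^(−t/τ) with ΔM₀ = 261 − 599.62 = −338.6 kg.
At t = 6.15 d, e^(−t/τ) = e^(−0.5467) = 0.5789, so ΔM = −196.0 kg and M = 599.62 − 196.0 = 403.60 kg.

404 kg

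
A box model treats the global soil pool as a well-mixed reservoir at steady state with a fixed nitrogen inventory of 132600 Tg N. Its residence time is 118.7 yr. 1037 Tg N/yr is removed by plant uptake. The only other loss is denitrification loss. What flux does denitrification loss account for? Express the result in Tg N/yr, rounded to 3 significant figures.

80.1 Tg N/yr

Total removal F = M/τ = 132600 / 118.7 = 1117 Tg N/yr.
Denitrification loss = F − (1037) = 1117 − 1037 = 80.10 Tg N/yr.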